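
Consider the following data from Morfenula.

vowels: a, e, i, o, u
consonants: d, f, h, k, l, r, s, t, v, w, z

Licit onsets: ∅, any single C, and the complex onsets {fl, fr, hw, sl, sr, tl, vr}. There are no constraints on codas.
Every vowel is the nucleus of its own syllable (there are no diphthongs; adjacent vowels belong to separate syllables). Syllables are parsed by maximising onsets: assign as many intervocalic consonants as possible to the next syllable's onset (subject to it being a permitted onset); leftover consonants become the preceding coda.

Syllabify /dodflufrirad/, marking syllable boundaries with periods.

dod.flu.fri.rad

Nuclei (vowels): o, u, i, a → 4 syllables.
Between /o/ (V1) and /u/ (V2): /dfl/; trying suffixes from longest down, /fl/ is the first permitted one, so coda /d/ | onset /fl/.
Between /u/ (V2) and /i/ (V3): /fr/ is a licit onset in full, so it all attaches to the next syllable.
Between /i/ (V3) and /a/ (V4): just /r/ — single C goes to the following onset.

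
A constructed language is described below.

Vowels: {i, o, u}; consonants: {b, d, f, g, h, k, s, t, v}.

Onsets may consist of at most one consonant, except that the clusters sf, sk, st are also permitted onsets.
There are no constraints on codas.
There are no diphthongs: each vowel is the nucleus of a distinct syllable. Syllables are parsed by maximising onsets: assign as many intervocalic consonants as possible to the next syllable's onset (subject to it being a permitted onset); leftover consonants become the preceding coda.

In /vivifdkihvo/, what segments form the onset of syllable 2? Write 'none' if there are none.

The vowels are i, i, i, o — 4 nuclei, so 4 syllables.
Between /i/ (V1) and /i/ (V2): /v/ → onset of the next syllable (single consonants are always licit onsets).
Between /i/ (V2) and /i/ (V3): /fdk/ — longest licit onset from the right is /k/, leaving /fd/ as coda.
Between /i/ (V3) and /o/ (V4): /hv/ splits as /h/ + /v/ (/v/ is the longest suffix that is a licit onset).
Syllabification: vi.vifd.kih.vo.
Syllable 2 is /vifd/: onset /v/, nucleus /i/, coda /fd/.

v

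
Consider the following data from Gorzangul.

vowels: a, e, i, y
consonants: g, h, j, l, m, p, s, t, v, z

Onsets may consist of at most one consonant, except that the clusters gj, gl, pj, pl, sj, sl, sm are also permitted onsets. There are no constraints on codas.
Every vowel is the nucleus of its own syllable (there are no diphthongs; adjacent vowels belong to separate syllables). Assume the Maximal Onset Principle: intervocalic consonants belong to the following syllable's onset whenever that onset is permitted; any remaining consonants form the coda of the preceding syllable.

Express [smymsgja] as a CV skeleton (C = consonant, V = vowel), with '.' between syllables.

CCVCC.CCV

Nuclei (vowels): y, a → 2 syllables.
V1 /y/ – V2 /a/: /msgj/; trying suffixes from longest down, /gj/ is the first permitted one, so coda /ms/ | onset /gj/.
Syllabification: smyms.gja.
Mapping each syllable to C/V: /smyms/ → CCVCC, /gja/ → CCV.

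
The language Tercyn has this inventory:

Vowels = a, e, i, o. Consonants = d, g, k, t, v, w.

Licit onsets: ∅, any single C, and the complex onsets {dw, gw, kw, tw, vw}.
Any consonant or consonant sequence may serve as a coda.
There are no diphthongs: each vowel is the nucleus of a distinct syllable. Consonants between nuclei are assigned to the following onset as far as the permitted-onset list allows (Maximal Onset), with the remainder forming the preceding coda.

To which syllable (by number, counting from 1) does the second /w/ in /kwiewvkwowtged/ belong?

The vowels are i, e, o, e — 4 nuclei, so 4 syllables.
Between /i/ (V1) and /e/ (V2): no consonants, so the boundary falls immediately after /i/.
Between /e/ (V2) and /o/ (V3): /wvkw/ splits as /wv/ + /kw/ (/kw/ is the longest suffix that is a licit onset).
Between /o/ (V3) and /e/ (V4): /wtg/ splits as /wt/ + /g/ (/g/ is the longest suffix that is a licit onset).
So the parse is kwi.ewv.kwowt.ged.
The second /w/ is in the coda of syllable 2 (/ewv/).

2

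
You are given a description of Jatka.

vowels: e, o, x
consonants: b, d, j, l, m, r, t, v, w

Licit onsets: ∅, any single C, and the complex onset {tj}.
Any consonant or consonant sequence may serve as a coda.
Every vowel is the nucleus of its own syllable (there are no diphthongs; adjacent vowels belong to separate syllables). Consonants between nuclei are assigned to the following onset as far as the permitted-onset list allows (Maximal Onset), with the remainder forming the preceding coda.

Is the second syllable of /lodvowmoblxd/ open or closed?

closed

Nuclei (vowels): o, o, o, x → 4 syllables.
Between /o/ (V1) and /o/ (V2): /dv/ — longest licit onset from the right is /v/, leaving /d/ as coda.
Between /o/ (V2) and /o/ (V3): /wm/ — longest licit onset from the right is /m/, leaving /w/ as coda.
Between /o/ (V3) and /x/ (V4): /bl/ splits as /b/ + /l/ (/l/ is the longest suffix that is a licit onset).
Result: lod.vow.mob.lxd.
Syllable 2 is /vow/ with coda /w/, so it is closed.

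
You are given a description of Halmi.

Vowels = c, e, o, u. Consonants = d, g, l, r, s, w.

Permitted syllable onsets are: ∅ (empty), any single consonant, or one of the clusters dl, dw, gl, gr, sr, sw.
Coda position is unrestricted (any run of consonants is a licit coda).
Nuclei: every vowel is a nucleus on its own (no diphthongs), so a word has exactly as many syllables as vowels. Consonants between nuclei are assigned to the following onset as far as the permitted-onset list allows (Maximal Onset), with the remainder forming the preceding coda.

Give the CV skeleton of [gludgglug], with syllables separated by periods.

Nuclei (vowels): u, u → 2 syllables.
V1 /u/ – V2 /u/: /dggl/ splits as /dg/ + /gl/ (/gl/ is the longest suffix that is a licit onset).
Syllabification: gludg.glug.
Mapping each syllable to C/V: /gludg/ → CCVCC, /glug/ → CCVC.

CCVCC.CCVC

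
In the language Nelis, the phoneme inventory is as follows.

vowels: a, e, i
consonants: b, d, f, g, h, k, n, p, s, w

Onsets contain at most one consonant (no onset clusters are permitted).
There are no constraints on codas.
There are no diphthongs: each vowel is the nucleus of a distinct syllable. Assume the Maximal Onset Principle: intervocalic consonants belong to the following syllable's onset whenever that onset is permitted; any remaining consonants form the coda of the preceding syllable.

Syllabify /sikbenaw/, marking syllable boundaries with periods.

sik.be.naw

Vowels present: i, e, a; each is a nucleus, giving 3 syllables.
σ1/σ2 boundary: /kb/ splits as /k/ + /b/ (/b/ is the longest suffix that is a licit onset).
σ2/σ3 boundary: /n/ → onset of the next syllable (single consonants are always licit onsets).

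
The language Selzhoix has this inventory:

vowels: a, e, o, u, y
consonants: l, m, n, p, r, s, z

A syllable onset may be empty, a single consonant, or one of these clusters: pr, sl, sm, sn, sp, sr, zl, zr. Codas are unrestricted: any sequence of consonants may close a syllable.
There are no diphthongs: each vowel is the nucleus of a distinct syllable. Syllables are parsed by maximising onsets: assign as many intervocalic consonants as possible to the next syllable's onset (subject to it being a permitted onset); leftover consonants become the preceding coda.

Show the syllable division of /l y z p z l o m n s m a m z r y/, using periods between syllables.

Vowels present: y, o, a, y; each is a nucleus, giving 4 syllables.
Between /y/ (V1) and /o/ (V2): /zpzl/; trying suffixes from longest down, /zl/ is the first permitted one, so coda /zp/ | onset /zl/.
Between /o/ (V2) and /a/ (V3): /mnsm/ splits as /mn/ + /sm/ (/sm/ is the longest suffix that is a licit onset).
Between /a/ (V3) and /y/ (V4): /mzr/; trying suffixes from longest down, /zr/ is the first permitted one, so coda /m/ | onset /zr/.

lyzp.zlomn.smam.zry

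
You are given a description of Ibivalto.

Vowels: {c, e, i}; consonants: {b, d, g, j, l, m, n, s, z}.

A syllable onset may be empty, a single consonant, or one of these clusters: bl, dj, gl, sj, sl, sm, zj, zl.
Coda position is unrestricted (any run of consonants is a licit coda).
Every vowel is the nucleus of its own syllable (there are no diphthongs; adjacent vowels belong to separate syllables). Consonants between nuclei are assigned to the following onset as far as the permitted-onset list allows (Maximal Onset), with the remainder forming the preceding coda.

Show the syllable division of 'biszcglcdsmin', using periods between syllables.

bis.zc.glcd.smin

Nuclei (vowels): i, c, c, i → 4 syllables.
σ1/σ2 boundary: cluster /sz/ — the longest permitted-onset suffix is /z/; onset = /z/, preceding coda = /s/.
σ2/σ3 boundary: cluster /gl/ — /gl/ is itself a permitted onset, so the whole cluster goes right; preceding coda = ∅.
σ3/σ4 boundary: cluster /dsm/ — the longest permitted-onset suffix is /sm/; onset = /sm/, preceding coda = /d/.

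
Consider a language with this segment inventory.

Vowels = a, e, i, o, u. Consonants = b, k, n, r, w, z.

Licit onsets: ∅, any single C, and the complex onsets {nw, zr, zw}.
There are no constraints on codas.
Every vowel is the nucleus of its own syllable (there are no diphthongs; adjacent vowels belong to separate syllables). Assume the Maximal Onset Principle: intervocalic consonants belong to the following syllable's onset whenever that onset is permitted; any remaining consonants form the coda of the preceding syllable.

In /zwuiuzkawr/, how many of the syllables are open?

The vowels are u, i, u, a — 4 nuclei, so 4 syllables.
V1 /u/ – V2 /i/: no consonants, so the boundary falls immediately after /u/.
V2 /i/ – V3 /u/: hiatus — the boundary sits between the two vowels.
V3 /u/ – V4 /a/: /zk/; trying suffixes from longest down, /k/ is the first permitted one, so coda /z/ | onset /k/.
Result: zwu.i.uz.kawr.
Classifying each syllable: /zwu/ (open), /i/ (open), /uz/ (closed), /kawr/ (closed).
Open syllables: 2.

2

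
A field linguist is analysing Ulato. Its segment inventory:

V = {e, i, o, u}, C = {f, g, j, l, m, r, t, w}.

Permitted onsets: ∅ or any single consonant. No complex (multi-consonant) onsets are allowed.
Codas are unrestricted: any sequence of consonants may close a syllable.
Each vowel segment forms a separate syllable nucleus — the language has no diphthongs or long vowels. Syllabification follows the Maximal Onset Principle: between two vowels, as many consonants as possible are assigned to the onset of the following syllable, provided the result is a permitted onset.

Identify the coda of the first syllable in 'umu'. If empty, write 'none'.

none

Vowels present: u, u; each is a nucleus, giving 2 syllables.
Between /u/ (V1) and /u/ (V2): /m/ → onset of the next syllable (single consonants are always licit onsets).
Syllabification: u.mu.
Syllable 1 is /u/: onset ∅, nucleus /u/, coda ∅.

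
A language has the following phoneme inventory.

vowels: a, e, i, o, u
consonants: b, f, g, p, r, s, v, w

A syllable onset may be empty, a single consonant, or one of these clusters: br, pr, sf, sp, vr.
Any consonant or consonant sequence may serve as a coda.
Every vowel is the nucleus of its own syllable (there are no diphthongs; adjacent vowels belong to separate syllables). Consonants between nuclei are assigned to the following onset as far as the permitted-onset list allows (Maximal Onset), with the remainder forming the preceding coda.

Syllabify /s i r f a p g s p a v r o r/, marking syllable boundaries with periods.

Vowels present: i, a, a, o; each is a nucleus, giving 4 syllables.
σ1/σ2 boundary: /rf/; trying suffixes from longest down, /f/ is the first permitted one, so coda /r/ | onset /f/.
σ2/σ3 boundary: /pgsp/ splits as /pg/ + /sp/ (/sp/ is the longest suffix that is a licit onset).
σ3/σ4 boundary: cluster /vr/ — /vr/ is itself a permitted onset, so the whole cluster goes right; preceding coda = ∅.

sir.fapg.spa.vror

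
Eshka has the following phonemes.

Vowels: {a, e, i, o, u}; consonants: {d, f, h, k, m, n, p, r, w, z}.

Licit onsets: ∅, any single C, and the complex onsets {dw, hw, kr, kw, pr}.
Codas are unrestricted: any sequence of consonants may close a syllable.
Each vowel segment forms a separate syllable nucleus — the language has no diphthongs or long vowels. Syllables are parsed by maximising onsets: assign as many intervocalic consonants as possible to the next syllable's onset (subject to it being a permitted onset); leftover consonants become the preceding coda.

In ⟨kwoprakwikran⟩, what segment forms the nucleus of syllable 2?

Nuclei (vowels): o, a, i, a → 4 syllables.
The second nucleus (vowel 2 from the left) is /a/.

a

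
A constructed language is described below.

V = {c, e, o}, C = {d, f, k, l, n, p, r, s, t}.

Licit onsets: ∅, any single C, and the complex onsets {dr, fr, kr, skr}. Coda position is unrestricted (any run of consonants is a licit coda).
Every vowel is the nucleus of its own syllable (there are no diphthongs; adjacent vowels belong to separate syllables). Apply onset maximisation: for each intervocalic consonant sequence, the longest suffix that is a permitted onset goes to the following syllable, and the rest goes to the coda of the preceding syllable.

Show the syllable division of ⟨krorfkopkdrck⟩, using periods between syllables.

krorf.kopk.drck

Nuclei (vowels): o, o, c → 3 syllables.
Between /o/ (V1) and /o/ (V2): /rfk/; trying suffixes from longest down, /k/ is the first permitted one, so coda /rf/ | onset /k/.
Between /o/ (V2) and /c/ (V3): /pkdr/ — longest licit onset from the right is /dr/, leaving /pk/ as coda.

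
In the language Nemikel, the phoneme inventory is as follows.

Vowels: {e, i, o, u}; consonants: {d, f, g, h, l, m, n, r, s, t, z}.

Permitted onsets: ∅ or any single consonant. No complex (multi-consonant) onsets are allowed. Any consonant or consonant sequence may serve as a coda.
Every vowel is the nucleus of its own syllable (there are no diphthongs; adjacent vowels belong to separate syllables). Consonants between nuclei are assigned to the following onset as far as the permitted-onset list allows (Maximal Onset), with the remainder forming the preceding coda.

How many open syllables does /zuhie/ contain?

3

Nuclei (vowels): u, i, e → 3 syllables.
V1 /u/ – V2 /i/: just /h/ — single C goes to the following onset.
V2 /i/ – V3 /e/: no consonants, so the boundary falls immediately after /i/.
Putting it together: zu.hi.e.
Classifying each syllable: /zu/ (open), /hi/ (open), /e/ (open).
Open syllables: 3.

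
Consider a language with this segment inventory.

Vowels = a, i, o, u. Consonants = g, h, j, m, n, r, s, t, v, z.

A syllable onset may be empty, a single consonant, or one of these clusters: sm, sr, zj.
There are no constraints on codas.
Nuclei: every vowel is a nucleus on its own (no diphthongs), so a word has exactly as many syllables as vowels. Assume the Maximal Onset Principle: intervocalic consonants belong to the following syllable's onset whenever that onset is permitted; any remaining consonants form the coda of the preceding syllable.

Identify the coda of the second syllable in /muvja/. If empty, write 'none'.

none

Nuclei (vowels): u, a → 2 syllables.
σ1/σ2 boundary: /vj/ — longest licit onset from the right is /j/, leaving /v/ as coda.
Syllabification: muv.ja.
Syllable 2 is /ja/: onset /j/, nucleus /a/, coda ∅.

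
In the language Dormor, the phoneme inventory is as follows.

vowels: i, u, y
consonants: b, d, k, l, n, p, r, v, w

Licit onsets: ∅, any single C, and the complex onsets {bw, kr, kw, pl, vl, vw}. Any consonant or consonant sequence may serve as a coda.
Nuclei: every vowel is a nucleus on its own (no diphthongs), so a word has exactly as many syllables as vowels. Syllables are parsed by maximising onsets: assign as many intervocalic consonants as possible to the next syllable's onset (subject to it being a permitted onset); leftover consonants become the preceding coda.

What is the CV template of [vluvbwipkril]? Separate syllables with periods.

Nuclei (vowels): u, i, i → 3 syllables.
σ1/σ2 boundary: /vbw/ — longest licit onset from the right is /bw/, leaving /v/ as coda.
σ2/σ3 boundary: /pkr/ splits as /p/ + /kr/ (/kr/ is the longest suffix that is a licit onset).
So the parse is vluv.bwip.kril.
Mapping each syllable to C/V: /vluv/ → CCVC, /bwip/ → CCVC, /kril/ → CCVC.

CCVC.CCVC.CCVC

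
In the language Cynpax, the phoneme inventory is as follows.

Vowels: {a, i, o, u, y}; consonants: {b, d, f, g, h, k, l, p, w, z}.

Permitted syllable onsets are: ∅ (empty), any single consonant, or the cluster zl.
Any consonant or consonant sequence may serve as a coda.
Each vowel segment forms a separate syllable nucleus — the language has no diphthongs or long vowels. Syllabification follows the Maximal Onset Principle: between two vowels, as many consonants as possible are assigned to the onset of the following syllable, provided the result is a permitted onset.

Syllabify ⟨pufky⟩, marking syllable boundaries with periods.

Vowels present: u, y; each is a nucleus, giving 2 syllables.
σ1/σ2 boundary: /fk/ splits as /f/ + /k/ (/k/ is the longest suffix that is a licit onset).

puf.ky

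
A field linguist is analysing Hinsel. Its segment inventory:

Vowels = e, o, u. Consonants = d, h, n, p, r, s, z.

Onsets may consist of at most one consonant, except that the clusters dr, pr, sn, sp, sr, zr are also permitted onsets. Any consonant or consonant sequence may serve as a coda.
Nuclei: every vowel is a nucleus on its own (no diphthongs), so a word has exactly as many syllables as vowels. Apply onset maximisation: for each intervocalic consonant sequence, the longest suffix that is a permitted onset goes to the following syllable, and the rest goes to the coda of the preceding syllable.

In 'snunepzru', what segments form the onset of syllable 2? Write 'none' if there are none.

Vowels present: u, e, u; each is a nucleus, giving 3 syllables.
/u…e/ gap (V1→V2): /n/ → onset of the next syllable (single consonants are always licit onsets).
/e…u/ gap (V2→V3): /pzr/ splits as /p/ + /zr/ (/zr/ is the longest suffix that is a licit onset).
Putting it together: snu.nep.zru.
Syllable 2 is /nep/: onset /n/, nucleus /e/, coda /p/.

n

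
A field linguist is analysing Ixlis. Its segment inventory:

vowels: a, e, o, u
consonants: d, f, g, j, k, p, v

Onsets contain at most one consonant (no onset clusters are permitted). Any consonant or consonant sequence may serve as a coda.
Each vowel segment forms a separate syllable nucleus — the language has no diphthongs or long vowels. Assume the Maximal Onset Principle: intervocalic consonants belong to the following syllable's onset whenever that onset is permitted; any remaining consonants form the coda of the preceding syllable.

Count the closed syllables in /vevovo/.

0

The vowels are e, o, o — 3 nuclei, so 3 syllables.
σ1/σ2 boundary: just /v/ — single C goes to the following onset.
σ2/σ3 boundary: just /v/ — single C goes to the following onset.
So the parse is ve.vo.vo.
Classifying each syllable: /ve/ (open), /vo/ (open), /vo/ (open).
Closed syllables: 0.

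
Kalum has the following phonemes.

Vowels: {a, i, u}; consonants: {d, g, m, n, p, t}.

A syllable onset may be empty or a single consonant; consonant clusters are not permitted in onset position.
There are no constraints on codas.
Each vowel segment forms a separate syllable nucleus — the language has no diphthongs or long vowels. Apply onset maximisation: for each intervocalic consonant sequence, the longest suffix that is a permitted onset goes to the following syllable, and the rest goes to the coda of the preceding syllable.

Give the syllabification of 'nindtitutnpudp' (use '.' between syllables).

nind.ti.tutn.pudp

The vowels are i, i, u, u — 4 nuclei, so 4 syllables.
σ1/σ2 boundary: /ndt/ — longest licit onset from the right is /t/, leaving /nd/ as coda.
σ2/σ3 boundary: /t/ → onset of the next syllable (single consonants are always licit onsets).
σ3/σ4 boundary: /tnp/ splits as /tn/ + /p/ (/p/ is the longest suffix that is a licit onset).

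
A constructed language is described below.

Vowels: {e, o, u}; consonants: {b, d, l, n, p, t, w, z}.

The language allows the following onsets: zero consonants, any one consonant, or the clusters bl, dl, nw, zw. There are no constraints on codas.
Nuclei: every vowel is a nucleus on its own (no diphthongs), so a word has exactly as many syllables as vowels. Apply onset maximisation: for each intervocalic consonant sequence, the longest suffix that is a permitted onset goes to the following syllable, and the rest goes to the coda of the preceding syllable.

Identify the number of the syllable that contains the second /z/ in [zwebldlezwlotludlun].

Nuclei (vowels): e, e, o, u, u → 5 syllables.
σ1/σ2 boundary: cluster /bldl/ — the longest permitted-onset suffix is /dl/; onset = /dl/, preceding coda = /bl/.
σ2/σ3 boundary: /zwl/; trying suffixes from longest down, /l/ is the first permitted one, so coda /zw/ | onset /l/.
σ3/σ4 boundary: cluster /tl/ — the longest permitted-onset suffix is /l/; onset = /l/, preceding coda = /t/.
σ4/σ5 boundary: /dl/ — entire cluster is a permitted onset → onset /dl/, coda ∅.
So the parse is zwebl.dlezw.lot.lu.dlun.
The second /z/ is in the coda of syllable 2 (/dlezw/).

2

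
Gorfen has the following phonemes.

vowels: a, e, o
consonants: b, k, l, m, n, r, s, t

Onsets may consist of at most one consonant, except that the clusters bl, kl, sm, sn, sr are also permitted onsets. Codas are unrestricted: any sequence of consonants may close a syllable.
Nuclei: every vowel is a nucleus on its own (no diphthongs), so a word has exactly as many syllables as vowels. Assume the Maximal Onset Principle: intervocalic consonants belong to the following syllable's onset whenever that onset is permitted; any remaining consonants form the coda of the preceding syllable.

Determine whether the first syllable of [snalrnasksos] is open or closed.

closed

The vowels are a, a, o — 3 nuclei, so 3 syllables.
/a…a/ gap (V1→V2): /lrn/ splits as /lr/ + /n/ (/n/ is the longest suffix that is a licit onset).
/a…o/ gap (V2→V3): /sks/ splits as /sk/ + /s/ (/s/ is the longest suffix that is a licit onset).
So the parse is snalr.nask.sos.
Syllable 1 is /snalr/ with coda /lr/, so it is closed.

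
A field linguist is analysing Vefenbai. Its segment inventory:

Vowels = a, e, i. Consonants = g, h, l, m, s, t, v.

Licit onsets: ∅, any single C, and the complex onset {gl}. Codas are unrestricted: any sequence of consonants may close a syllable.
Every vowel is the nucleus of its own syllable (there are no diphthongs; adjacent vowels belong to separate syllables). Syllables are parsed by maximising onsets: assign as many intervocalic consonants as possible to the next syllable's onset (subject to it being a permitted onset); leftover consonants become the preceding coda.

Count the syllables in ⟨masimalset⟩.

Nuclei (vowels): a, i, a, e → 4 syllables.

4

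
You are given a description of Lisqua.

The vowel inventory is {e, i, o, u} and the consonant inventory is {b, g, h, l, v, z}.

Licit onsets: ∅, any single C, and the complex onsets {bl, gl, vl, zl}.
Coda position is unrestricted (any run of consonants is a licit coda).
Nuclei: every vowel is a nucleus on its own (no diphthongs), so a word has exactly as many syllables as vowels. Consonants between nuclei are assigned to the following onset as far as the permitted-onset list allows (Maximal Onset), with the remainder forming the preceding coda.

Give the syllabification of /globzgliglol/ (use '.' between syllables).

globz.gli.glol

Nuclei (vowels): o, i, o → 3 syllables.
σ1/σ2 boundary: /bzgl/; trying suffixes from longest down, /gl/ is the first permitted one, so coda /bz/ | onset /gl/.
σ2/σ3 boundary: cluster /gl/ — /gl/ is itself a permitted onset, so the whole cluster goes right; preceding coda = ∅.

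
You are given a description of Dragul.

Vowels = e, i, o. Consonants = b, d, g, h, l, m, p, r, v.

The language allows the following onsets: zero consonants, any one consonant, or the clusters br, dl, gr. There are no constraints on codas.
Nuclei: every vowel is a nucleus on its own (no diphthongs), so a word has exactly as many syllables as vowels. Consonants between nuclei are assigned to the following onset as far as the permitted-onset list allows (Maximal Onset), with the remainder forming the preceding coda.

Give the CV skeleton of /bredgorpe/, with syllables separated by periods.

Nuclei (vowels): e, o, e → 3 syllables.
Between /e/ (V1) and /o/ (V2): /dg/; trying suffixes from longest down, /g/ is the first permitted one, so coda /d/ | onset /g/.
Between /o/ (V2) and /e/ (V3): /rp/ splits as /r/ + /p/ (/p/ is the longest suffix that is a licit onset).
Result: bred.gor.pe.
Mapping each syllable to C/V: /bred/ → CCVC, /gor/ → CVC, /pe/ → CV.

CCVC.CVC.CV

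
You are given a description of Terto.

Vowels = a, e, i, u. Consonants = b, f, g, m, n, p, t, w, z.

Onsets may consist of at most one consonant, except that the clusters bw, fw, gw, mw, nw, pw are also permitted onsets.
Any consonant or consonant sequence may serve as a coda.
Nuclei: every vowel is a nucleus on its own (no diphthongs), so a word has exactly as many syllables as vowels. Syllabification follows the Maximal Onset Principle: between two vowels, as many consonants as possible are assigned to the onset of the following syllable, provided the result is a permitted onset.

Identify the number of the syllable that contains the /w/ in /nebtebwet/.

Vowels present: e, e, e; each is a nucleus, giving 3 syllables.
σ1/σ2 boundary: /bt/ — longest licit onset from the right is /t/, leaving /b/ as coda.
σ2/σ3 boundary: /bw/ — entire cluster is a permitted onset → onset /bw/, coda ∅.
Syllabification: neb.te.bwet.
The /w/ is in the onset of syllable 3 (/bwet/).

3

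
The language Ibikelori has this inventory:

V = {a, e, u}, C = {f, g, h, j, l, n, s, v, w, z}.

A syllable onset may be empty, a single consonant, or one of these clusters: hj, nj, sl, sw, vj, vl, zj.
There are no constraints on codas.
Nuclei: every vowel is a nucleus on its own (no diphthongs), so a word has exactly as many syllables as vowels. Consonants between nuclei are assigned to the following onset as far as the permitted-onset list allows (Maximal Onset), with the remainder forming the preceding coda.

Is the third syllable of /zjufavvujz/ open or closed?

closed

Vowels present: u, a, u; each is a nucleus, giving 3 syllables.
Between /u/ (V1) and /a/ (V2): /f/ → onset of the next syllable (single consonants are always licit onsets).
Between /a/ (V2) and /u/ (V3): /vv/ — longest licit onset from the right is /v/, leaving /v/ as coda.
Syllabification: zju.fav.vujz.
Syllable 3 is /vujz/ with coda /jz/, so it is closed.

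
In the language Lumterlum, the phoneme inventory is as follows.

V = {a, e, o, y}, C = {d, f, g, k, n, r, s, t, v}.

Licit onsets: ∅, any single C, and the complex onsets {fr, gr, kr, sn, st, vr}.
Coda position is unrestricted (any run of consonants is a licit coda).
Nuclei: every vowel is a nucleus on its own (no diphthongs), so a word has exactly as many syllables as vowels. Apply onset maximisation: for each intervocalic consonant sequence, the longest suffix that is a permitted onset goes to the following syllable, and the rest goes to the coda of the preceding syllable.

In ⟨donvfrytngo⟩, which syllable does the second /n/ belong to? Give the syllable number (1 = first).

2

Vowels present: o, y, o; each is a nucleus, giving 3 syllables.
/o…y/ gap (V1→V2): cluster /nvfr/ — the longest permitted-onset suffix is /fr/; onset = /fr/, preceding coda = /nv/.
/y…o/ gap (V2→V3): /tng/ — longest licit onset from the right is /g/, leaving /tn/ as coda.
So the parse is donv.frytn.go.
The second /n/ is in the coda of syllable 2 (/frytn/).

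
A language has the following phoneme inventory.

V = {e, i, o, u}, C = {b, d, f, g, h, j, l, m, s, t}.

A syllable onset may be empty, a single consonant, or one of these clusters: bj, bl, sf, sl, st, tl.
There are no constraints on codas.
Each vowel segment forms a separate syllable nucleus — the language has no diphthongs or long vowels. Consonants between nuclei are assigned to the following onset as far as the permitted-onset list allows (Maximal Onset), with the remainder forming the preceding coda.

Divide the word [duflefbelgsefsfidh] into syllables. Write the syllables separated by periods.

The vowels are u, e, e, e, i — 5 nuclei, so 5 syllables.
V1 /u/ – V2 /e/: /fl/ splits as /f/ + /l/ (/l/ is the longest suffix that is a licit onset).
V2 /e/ – V3 /e/: /fb/ — longest licit onset from the right is /b/, leaving /f/ as coda.
V3 /e/ – V4 /e/: /lgs/ splits as /lg/ + /s/ (/s/ is the longest suffix that is a licit onset).
V4 /e/ – V5 /i/: cluster /fsf/ — the longest permitted-onset suffix is /sf/; onset = /sf/, preceding coda = /f/.

duf.lef.belg.sef.sfidh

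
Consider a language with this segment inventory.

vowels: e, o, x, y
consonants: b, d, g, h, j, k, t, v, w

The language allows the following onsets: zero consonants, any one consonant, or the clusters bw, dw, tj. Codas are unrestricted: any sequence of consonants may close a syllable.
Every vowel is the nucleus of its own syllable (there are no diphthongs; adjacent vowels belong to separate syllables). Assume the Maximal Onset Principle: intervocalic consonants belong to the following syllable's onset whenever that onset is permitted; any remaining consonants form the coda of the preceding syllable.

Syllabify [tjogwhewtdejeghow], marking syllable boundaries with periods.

tjogw.hewt.de.jeg.how

The vowels are o, e, e, e, o — 5 nuclei, so 5 syllables.
Between /o/ (V1) and /e/ (V2): cluster /gwh/ — the longest permitted-onset suffix is /h/; onset = /h/, preceding coda = /gw/.
Between /e/ (V2) and /e/ (V3): /wtd/ splits as /wt/ + /d/ (/d/ is the longest suffix that is a licit onset).
Between /e/ (V3) and /e/ (V4): /j/ is a single consonant, so it becomes the next onset.
Between /e/ (V4) and /o/ (V5): /gh/ splits as /g/ + /h/ (/h/ is the longest suffix that is a licit onset).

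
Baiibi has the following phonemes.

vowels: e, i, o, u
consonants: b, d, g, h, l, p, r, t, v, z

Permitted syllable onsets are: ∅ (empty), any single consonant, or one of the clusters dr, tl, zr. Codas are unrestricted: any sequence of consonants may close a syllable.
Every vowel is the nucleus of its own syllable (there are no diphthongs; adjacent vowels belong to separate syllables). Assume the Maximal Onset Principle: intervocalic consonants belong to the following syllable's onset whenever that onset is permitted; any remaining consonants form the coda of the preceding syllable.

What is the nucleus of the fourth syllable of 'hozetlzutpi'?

Vowels present: o, e, u, i; each is a nucleus, giving 4 syllables.
The fourth nucleus (vowel 4 from the left) is /i/.

i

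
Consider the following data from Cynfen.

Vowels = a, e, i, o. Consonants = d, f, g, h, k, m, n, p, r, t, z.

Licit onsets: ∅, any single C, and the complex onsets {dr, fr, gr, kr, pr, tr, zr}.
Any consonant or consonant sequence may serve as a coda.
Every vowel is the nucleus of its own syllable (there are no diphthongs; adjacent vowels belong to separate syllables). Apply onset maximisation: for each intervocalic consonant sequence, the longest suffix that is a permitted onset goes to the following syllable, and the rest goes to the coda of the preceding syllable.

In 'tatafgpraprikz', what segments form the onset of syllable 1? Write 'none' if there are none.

Vowels present: a, a, a, i; each is a nucleus, giving 4 syllables.
V1 /a/ – V2 /a/: just /t/ — single C goes to the following onset.
V2 /a/ – V3 /a/: cluster /fgpr/ — the longest permitted-onset suffix is /pr/; onset = /pr/, preceding coda = /fg/.
V3 /a/ – V4 /i/: /pr/ is a licit onset in full, so it all attaches to the next syllable.
So the parse is ta.tafg.pra.prikz.
Syllable 1 is /ta/: onset /t/, nucleus /a/, coda ∅.

t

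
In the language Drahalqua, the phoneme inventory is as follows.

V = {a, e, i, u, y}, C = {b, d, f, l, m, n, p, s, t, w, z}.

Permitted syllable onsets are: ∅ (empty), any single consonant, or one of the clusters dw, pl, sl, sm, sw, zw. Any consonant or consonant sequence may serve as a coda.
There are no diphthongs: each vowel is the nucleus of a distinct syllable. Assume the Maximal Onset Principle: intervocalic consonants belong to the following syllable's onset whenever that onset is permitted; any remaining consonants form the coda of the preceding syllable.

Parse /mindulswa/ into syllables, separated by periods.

The vowels are i, u, a — 3 nuclei, so 3 syllables.
σ1/σ2 boundary: /nd/; trying suffixes from longest down, /d/ is the first permitted one, so coda /n/ | onset /d/.
σ2/σ3 boundary: /lsw/ — longest licit onset from the right is /sw/, leaving /l/ as coda.

min.dul.swa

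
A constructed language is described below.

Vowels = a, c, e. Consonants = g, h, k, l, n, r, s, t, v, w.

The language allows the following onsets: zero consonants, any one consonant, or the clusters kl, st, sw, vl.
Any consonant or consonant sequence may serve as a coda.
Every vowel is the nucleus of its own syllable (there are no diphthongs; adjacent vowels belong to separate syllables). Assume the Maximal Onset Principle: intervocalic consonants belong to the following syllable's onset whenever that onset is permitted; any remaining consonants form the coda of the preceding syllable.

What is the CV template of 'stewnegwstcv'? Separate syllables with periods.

CCVC.CVCC.CCVC

The vowels are e, e, c — 3 nuclei, so 3 syllables.
σ1/σ2 boundary: cluster /wn/ — the longest permitted-onset suffix is /n/; onset = /n/, preceding coda = /w/.
σ2/σ3 boundary: /gwst/ splits as /gw/ + /st/ (/st/ is the longest suffix that is a licit onset).
Result: stew.negw.stcv.
Mapping each syllable to C/V: /stew/ → CCVC, /negw/ → CVCC, /stcv/ → CCVC.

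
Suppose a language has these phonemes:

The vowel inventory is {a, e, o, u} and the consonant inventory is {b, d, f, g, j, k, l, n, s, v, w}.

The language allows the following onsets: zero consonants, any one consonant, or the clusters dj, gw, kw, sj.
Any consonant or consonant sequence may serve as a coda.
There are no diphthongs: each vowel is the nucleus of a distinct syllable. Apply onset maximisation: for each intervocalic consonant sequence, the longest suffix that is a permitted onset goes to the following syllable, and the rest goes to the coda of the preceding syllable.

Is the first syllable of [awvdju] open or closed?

closed

The vowels are a, u — 2 nuclei, so 2 syllables.
/a…u/ gap (V1→V2): /wvdj/ — longest licit onset from the right is /dj/, leaving /wv/ as coda.
Syllabification: awv.dju.
Syllable 1 is /awv/ with coda /wv/, so it is closed.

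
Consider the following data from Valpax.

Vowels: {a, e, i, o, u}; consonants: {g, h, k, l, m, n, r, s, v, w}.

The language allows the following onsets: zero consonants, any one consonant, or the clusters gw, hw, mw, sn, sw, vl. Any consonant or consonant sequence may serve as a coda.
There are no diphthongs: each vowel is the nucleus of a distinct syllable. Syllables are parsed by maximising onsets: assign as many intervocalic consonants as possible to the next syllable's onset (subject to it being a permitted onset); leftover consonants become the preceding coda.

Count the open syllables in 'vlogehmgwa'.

The vowels are o, e, a — 3 nuclei, so 3 syllables.
Between /o/ (V1) and /e/ (V2): /g/ is a single consonant, so it becomes the next onset.
Between /e/ (V2) and /a/ (V3): cluster /hmgw/ — the longest permitted-onset suffix is /gw/; onset = /gw/, preceding coda = /hm/.
So the parse is vlo.gehm.gwa.
Classifying each syllable: /vlo/ (open), /gehm/ (closed), /gwa/ (open).
Open syllables: 2.

2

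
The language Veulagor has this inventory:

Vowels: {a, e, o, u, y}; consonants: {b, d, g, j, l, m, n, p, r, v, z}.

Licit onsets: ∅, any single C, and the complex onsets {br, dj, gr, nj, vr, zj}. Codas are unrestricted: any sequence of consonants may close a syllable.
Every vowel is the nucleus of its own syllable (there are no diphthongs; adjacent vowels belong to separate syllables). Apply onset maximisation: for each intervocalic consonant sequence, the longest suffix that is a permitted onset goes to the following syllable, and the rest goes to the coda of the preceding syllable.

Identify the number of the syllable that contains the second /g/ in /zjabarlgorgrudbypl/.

4

Nuclei (vowels): a, a, o, u, y → 5 syllables.
V1 /a/ – V2 /a/: /b/ is a single consonant, so it becomes the next onset.
V2 /a/ – V3 /o/: /rlg/ splits as /rl/ + /g/ (/g/ is the longest suffix that is a licit onset).
V3 /o/ – V4 /u/: /rgr/; trying suffixes from longest down, /gr/ is the first permitted one, so coda /r/ | onset /gr/.
V4 /u/ – V5 /y/: /db/ splits as /d/ + /b/ (/b/ is the longest suffix that is a licit onset).
Result: zja.barl.gor.grud.bypl.
The second /g/ is in the onset of syllable 4 (/grud/).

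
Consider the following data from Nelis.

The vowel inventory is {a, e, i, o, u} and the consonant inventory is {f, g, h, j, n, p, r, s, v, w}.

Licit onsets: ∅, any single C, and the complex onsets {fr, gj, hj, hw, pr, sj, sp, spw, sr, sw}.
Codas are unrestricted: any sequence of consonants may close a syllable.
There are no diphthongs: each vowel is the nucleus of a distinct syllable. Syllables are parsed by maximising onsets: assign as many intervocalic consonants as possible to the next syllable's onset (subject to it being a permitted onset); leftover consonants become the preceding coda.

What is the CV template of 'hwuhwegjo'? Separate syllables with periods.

The vowels are u, e, o — 3 nuclei, so 3 syllables.
/u…e/ gap (V1→V2): cluster /hw/ — /hw/ is itself a permitted onset, so the whole cluster goes right; preceding coda = ∅.
/e…o/ gap (V2→V3): /gj/ — entire cluster is a permitted onset → onset /gj/, coda ∅.
So the parse is hwu.hwe.gjo.
Mapping each syllable to C/V: /hwu/ → CCV, /hwe/ → CCV, /gjo/ → CCV.

CCV.CCV.CCV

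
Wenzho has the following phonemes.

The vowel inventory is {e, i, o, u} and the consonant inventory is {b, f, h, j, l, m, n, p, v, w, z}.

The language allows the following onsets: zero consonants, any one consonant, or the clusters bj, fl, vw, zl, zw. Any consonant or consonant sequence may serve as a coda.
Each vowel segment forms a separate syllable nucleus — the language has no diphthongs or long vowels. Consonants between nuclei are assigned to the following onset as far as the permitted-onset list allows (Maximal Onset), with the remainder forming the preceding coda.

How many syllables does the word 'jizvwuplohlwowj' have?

Vowels present: i, u, o, o; each is a nucleus, giving 4 syllables.

4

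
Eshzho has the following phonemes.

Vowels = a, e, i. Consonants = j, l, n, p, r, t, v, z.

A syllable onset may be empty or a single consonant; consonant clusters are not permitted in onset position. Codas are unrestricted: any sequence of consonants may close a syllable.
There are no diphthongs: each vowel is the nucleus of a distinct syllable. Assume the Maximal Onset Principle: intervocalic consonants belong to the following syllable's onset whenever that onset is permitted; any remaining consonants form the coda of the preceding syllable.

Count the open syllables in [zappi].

1

Nuclei (vowels): a, i → 2 syllables.
V1 /a/ – V2 /i/: /pp/ splits as /p/ + /p/ (/p/ is the longest suffix that is a licit onset).
Result: zap.pi.
Classifying each syllable: /zap/ (closed), /pi/ (open).
Open syllables: 1.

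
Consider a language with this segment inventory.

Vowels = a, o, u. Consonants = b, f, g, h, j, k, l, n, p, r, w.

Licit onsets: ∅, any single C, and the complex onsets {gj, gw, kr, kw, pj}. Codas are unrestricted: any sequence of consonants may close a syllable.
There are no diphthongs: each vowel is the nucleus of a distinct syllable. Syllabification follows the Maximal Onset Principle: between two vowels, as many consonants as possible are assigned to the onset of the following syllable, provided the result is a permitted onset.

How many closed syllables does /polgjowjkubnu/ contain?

3

Nuclei (vowels): o, o, u, u → 4 syllables.
σ1/σ2 boundary: /lgj/; trying suffixes from longest down, /gj/ is the first permitted one, so coda /l/ | onset /gj/.
σ2/σ3 boundary: /wjk/ — longest licit onset from the right is /k/, leaving /wj/ as coda.
σ3/σ4 boundary: /bn/ splits as /b/ + /n/ (/n/ is the longest suffix that is a licit onset).
Putting it together: pol.gjowj.kub.nu.
Classifying each syllable: /pol/ (closed), /gjowj/ (closed), /kub/ (closed), /nu/ (open).
Closed syllables: 3.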